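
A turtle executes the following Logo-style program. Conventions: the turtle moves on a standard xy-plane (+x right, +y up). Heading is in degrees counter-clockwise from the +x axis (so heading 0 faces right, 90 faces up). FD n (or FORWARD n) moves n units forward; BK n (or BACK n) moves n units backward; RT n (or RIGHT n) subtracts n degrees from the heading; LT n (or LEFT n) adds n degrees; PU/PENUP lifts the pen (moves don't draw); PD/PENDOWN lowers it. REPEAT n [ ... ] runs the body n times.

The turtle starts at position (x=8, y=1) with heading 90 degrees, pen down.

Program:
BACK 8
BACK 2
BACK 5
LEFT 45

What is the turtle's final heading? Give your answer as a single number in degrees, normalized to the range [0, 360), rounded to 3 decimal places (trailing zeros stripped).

Answer: 135

Derivation:
Executing turtle program step by step:
Start: pos=(8,1), heading=90, pen down
BK 8: (8,1) -> (8,-7) [heading=90, draw]
BK 2: (8,-7) -> (8,-9) [heading=90, draw]
BK 5: (8,-9) -> (8,-14) [heading=90, draw]
LT 45: heading 90 -> 135
Final: pos=(8,-14), heading=135, 3 segment(s) drawn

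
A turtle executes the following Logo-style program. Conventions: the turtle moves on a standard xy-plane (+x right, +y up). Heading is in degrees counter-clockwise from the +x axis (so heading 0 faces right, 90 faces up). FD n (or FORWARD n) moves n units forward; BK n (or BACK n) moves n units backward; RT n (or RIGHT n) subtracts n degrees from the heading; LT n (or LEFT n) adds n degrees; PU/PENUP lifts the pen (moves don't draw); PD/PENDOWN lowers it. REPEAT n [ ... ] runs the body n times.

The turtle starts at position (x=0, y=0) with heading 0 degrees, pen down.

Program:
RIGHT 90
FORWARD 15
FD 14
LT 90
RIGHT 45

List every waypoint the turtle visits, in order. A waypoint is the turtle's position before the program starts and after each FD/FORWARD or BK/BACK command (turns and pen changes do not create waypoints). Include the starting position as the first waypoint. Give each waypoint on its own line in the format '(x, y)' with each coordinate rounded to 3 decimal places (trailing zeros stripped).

Executing turtle program step by step:
Start: pos=(0,0), heading=0, pen down
RT 90: heading 0 -> 270
FD 15: (0,0) -> (0,-15) [heading=270, draw]
FD 14: (0,-15) -> (0,-29) [heading=270, draw]
LT 90: heading 270 -> 0
RT 45: heading 0 -> 315
Final: pos=(0,-29), heading=315, 2 segment(s) drawn
Waypoints (3 total):
(0, 0)
(0, -15)
(0, -29)

Answer: (0, 0)
(0, -15)
(0, -29)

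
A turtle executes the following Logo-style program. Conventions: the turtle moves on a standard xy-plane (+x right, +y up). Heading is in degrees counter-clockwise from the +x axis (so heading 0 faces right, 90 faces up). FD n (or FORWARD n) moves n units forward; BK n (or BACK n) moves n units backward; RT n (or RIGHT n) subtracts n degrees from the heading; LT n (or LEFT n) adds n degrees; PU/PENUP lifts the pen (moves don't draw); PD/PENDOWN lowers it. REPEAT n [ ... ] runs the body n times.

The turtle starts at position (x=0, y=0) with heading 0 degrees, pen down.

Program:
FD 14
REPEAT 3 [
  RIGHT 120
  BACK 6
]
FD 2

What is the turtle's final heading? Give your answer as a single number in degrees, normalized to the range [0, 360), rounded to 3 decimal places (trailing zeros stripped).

Answer: 0

Derivation:
Executing turtle program step by step:
Start: pos=(0,0), heading=0, pen down
FD 14: (0,0) -> (14,0) [heading=0, draw]
REPEAT 3 [
  -- iteration 1/3 --
  RT 120: heading 0 -> 240
  BK 6: (14,0) -> (17,5.196) [heading=240, draw]
  -- iteration 2/3 --
  RT 120: heading 240 -> 120
  BK 6: (17,5.196) -> (20,0) [heading=120, draw]
  -- iteration 3/3 --
  RT 120: heading 120 -> 0
  BK 6: (20,0) -> (14,0) [heading=0, draw]
]
FD 2: (14,0) -> (16,0) [heading=0, draw]
Final: pos=(16,0), heading=0, 5 segment(s) drawn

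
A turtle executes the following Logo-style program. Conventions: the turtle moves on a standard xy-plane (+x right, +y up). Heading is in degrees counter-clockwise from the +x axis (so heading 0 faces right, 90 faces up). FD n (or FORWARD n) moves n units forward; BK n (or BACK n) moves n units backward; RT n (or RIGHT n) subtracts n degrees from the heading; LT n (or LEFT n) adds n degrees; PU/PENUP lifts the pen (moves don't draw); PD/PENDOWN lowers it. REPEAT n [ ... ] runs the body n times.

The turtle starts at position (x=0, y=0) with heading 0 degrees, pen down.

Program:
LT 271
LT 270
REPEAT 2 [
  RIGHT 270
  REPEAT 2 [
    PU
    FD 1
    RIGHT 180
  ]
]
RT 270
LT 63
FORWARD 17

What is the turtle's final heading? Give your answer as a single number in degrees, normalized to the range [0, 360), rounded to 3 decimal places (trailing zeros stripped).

Executing turtle program step by step:
Start: pos=(0,0), heading=0, pen down
LT 271: heading 0 -> 271
LT 270: heading 271 -> 181
REPEAT 2 [
  -- iteration 1/2 --
  RT 270: heading 181 -> 271
  REPEAT 2 [
    -- iteration 1/2 --
    PU: pen up
    FD 1: (0,0) -> (0.017,-1) [heading=271, move]
    RT 180: heading 271 -> 91
    -- iteration 2/2 --
    PU: pen up
    FD 1: (0.017,-1) -> (0,0) [heading=91, move]
    RT 180: heading 91 -> 271
  ]
  -- iteration 2/2 --
  RT 270: heading 271 -> 1
  REPEAT 2 [
    -- iteration 1/2 --
    PU: pen up
    FD 1: (0,0) -> (1,0.017) [heading=1, move]
    RT 180: heading 1 -> 181
    -- iteration 2/2 --
    PU: pen up
    FD 1: (1,0.017) -> (0,0) [heading=181, move]
    RT 180: heading 181 -> 1
  ]
]
RT 270: heading 1 -> 91
LT 63: heading 91 -> 154
FD 17: (0,0) -> (-15.279,7.452) [heading=154, move]
Final: pos=(-15.279,7.452), heading=154, 0 segment(s) drawn

Answer: 154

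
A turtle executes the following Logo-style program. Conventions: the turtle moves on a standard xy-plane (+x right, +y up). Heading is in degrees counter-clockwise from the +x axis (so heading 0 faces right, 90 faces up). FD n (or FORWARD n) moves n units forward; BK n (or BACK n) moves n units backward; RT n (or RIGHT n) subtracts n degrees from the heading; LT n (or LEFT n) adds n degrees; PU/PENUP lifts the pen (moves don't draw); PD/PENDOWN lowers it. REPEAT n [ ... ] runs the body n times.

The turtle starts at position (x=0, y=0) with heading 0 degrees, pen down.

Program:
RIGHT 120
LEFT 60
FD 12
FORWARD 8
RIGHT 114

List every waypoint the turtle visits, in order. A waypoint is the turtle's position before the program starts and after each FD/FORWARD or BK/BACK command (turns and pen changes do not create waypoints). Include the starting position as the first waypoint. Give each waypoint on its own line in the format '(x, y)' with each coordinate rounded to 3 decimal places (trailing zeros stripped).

Answer: (0, 0)
(6, -10.392)
(10, -17.321)

Derivation:
Executing turtle program step by step:
Start: pos=(0,0), heading=0, pen down
RT 120: heading 0 -> 240
LT 60: heading 240 -> 300
FD 12: (0,0) -> (6,-10.392) [heading=300, draw]
FD 8: (6,-10.392) -> (10,-17.321) [heading=300, draw]
RT 114: heading 300 -> 186
Final: pos=(10,-17.321), heading=186, 2 segment(s) drawn
Waypoints (3 total):
(0, 0)
(6, -10.392)
(10, -17.321)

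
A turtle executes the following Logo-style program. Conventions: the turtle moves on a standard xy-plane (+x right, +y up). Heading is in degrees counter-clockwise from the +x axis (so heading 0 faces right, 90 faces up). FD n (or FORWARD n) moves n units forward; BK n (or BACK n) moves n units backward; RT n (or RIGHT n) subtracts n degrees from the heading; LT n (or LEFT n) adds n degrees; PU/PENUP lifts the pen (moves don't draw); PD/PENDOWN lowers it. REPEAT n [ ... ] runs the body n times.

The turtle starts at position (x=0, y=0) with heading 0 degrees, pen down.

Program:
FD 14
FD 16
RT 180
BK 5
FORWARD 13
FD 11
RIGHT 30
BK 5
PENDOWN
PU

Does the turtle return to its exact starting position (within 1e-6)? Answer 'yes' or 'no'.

Answer: no

Derivation:
Executing turtle program step by step:
Start: pos=(0,0), heading=0, pen down
FD 14: (0,0) -> (14,0) [heading=0, draw]
FD 16: (14,0) -> (30,0) [heading=0, draw]
RT 180: heading 0 -> 180
BK 5: (30,0) -> (35,0) [heading=180, draw]
FD 13: (35,0) -> (22,0) [heading=180, draw]
FD 11: (22,0) -> (11,0) [heading=180, draw]
RT 30: heading 180 -> 150
BK 5: (11,0) -> (15.33,-2.5) [heading=150, draw]
PD: pen down
PU: pen up
Final: pos=(15.33,-2.5), heading=150, 6 segment(s) drawn

Start position: (0, 0)
Final position: (15.33, -2.5)
Distance = 15.533; >= 1e-6 -> NOT closed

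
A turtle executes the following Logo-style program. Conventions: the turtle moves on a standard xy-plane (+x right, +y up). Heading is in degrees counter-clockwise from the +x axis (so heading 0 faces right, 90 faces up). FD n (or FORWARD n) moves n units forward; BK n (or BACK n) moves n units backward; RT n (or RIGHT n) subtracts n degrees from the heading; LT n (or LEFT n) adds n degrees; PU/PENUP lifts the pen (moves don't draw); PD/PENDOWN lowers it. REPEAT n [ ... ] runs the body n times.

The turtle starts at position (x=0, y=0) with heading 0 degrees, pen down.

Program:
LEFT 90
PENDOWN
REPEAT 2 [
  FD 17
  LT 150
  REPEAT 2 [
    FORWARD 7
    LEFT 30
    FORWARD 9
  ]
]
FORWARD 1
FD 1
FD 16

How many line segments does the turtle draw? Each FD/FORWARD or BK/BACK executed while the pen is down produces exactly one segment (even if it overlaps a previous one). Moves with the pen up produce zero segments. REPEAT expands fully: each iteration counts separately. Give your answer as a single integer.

Answer: 13

Derivation:
Executing turtle program step by step:
Start: pos=(0,0), heading=0, pen down
LT 90: heading 0 -> 90
PD: pen down
REPEAT 2 [
  -- iteration 1/2 --
  FD 17: (0,0) -> (0,17) [heading=90, draw]
  LT 150: heading 90 -> 240
  REPEAT 2 [
    -- iteration 1/2 --
    FD 7: (0,17) -> (-3.5,10.938) [heading=240, draw]
    LT 30: heading 240 -> 270
    FD 9: (-3.5,10.938) -> (-3.5,1.938) [heading=270, draw]
    -- iteration 2/2 --
    FD 7: (-3.5,1.938) -> (-3.5,-5.062) [heading=270, draw]
    LT 30: heading 270 -> 300
    FD 9: (-3.5,-5.062) -> (1,-12.856) [heading=300, draw]
  ]
  -- iteration 2/2 --
  FD 17: (1,-12.856) -> (9.5,-27.579) [heading=300, draw]
  LT 150: heading 300 -> 90
  REPEAT 2 [
    -- iteration 1/2 --
    FD 7: (9.5,-27.579) -> (9.5,-20.579) [heading=90, draw]
    LT 30: heading 90 -> 120
    FD 9: (9.5,-20.579) -> (5,-12.785) [heading=120, draw]
    -- iteration 2/2 --
    FD 7: (5,-12.785) -> (1.5,-6.722) [heading=120, draw]
    LT 30: heading 120 -> 150
    FD 9: (1.5,-6.722) -> (-6.294,-2.222) [heading=150, draw]
  ]
]
FD 1: (-6.294,-2.222) -> (-7.16,-1.722) [heading=150, draw]
FD 1: (-7.16,-1.722) -> (-8.026,-1.222) [heading=150, draw]
FD 16: (-8.026,-1.222) -> (-21.883,6.778) [heading=150, draw]
Final: pos=(-21.883,6.778), heading=150, 13 segment(s) drawn
Segments drawn: 13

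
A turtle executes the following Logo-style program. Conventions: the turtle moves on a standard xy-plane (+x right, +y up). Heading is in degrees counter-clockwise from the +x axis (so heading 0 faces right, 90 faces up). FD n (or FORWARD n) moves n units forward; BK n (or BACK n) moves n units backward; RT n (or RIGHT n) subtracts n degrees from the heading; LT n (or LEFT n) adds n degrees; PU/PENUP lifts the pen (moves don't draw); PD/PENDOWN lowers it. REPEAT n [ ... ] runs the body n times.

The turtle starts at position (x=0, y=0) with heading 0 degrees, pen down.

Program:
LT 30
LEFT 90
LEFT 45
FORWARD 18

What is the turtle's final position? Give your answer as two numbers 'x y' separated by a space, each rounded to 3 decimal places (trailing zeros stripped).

Executing turtle program step by step:
Start: pos=(0,0), heading=0, pen down
LT 30: heading 0 -> 30
LT 90: heading 30 -> 120
LT 45: heading 120 -> 165
FD 18: (0,0) -> (-17.387,4.659) [heading=165, draw]
Final: pos=(-17.387,4.659), heading=165, 1 segment(s) drawn

Answer: -17.387 4.659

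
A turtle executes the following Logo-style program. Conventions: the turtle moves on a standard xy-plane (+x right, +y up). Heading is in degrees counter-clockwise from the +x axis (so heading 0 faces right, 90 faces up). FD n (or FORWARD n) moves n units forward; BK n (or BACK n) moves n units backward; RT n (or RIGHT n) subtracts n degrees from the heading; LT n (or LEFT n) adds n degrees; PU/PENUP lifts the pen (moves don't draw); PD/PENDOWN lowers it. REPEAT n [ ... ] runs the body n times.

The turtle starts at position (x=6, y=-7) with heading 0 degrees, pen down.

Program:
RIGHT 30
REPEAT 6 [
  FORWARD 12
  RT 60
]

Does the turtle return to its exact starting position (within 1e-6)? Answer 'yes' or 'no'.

Executing turtle program step by step:
Start: pos=(6,-7), heading=0, pen down
RT 30: heading 0 -> 330
REPEAT 6 [
  -- iteration 1/6 --
  FD 12: (6,-7) -> (16.392,-13) [heading=330, draw]
  RT 60: heading 330 -> 270
  -- iteration 2/6 --
  FD 12: (16.392,-13) -> (16.392,-25) [heading=270, draw]
  RT 60: heading 270 -> 210
  -- iteration 3/6 --
  FD 12: (16.392,-25) -> (6,-31) [heading=210, draw]
  RT 60: heading 210 -> 150
  -- iteration 4/6 --
  FD 12: (6,-31) -> (-4.392,-25) [heading=150, draw]
  RT 60: heading 150 -> 90
  -- iteration 5/6 --
  FD 12: (-4.392,-25) -> (-4.392,-13) [heading=90, draw]
  RT 60: heading 90 -> 30
  -- iteration 6/6 --
  FD 12: (-4.392,-13) -> (6,-7) [heading=30, draw]
  RT 60: heading 30 -> 330
]
Final: pos=(6,-7), heading=330, 6 segment(s) drawn

Start position: (6, -7)
Final position: (6, -7)
Distance = 0; < 1e-6 -> CLOSED

Answer: yes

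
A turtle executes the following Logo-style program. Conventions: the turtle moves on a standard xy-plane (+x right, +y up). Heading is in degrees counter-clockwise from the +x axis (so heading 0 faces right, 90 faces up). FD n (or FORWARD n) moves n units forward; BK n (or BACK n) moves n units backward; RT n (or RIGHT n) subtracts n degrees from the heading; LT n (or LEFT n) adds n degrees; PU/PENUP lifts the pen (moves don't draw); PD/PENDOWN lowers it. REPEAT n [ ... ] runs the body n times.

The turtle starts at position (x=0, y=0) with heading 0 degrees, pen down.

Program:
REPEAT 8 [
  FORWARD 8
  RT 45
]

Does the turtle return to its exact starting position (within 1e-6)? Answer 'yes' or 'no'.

Executing turtle program step by step:
Start: pos=(0,0), heading=0, pen down
REPEAT 8 [
  -- iteration 1/8 --
  FD 8: (0,0) -> (8,0) [heading=0, draw]
  RT 45: heading 0 -> 315
  -- iteration 2/8 --
  FD 8: (8,0) -> (13.657,-5.657) [heading=315, draw]
  RT 45: heading 315 -> 270
  -- iteration 3/8 --
  FD 8: (13.657,-5.657) -> (13.657,-13.657) [heading=270, draw]
  RT 45: heading 270 -> 225
  -- iteration 4/8 --
  FD 8: (13.657,-13.657) -> (8,-19.314) [heading=225, draw]
  RT 45: heading 225 -> 180
  -- iteration 5/8 --
  FD 8: (8,-19.314) -> (0,-19.314) [heading=180, draw]
  RT 45: heading 180 -> 135
  -- iteration 6/8 --
  FD 8: (0,-19.314) -> (-5.657,-13.657) [heading=135, draw]
  RT 45: heading 135 -> 90
  -- iteration 7/8 --
  FD 8: (-5.657,-13.657) -> (-5.657,-5.657) [heading=90, draw]
  RT 45: heading 90 -> 45
  -- iteration 8/8 --
  FD 8: (-5.657,-5.657) -> (0,0) [heading=45, draw]
  RT 45: heading 45 -> 0
]
Final: pos=(0,0), heading=0, 8 segment(s) drawn

Start position: (0, 0)
Final position: (0, 0)
Distance = 0; < 1e-6 -> CLOSED

Answer: yes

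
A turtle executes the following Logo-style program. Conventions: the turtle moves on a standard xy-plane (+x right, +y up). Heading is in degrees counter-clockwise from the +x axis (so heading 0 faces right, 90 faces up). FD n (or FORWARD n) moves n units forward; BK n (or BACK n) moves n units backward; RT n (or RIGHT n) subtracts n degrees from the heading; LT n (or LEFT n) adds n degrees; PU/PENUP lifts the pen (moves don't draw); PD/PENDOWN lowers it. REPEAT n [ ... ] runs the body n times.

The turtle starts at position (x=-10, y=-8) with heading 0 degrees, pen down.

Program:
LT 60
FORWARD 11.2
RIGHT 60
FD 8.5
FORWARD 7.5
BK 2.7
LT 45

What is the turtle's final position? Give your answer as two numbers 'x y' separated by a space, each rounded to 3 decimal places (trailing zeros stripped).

Executing turtle program step by step:
Start: pos=(-10,-8), heading=0, pen down
LT 60: heading 0 -> 60
FD 11.2: (-10,-8) -> (-4.4,1.699) [heading=60, draw]
RT 60: heading 60 -> 0
FD 8.5: (-4.4,1.699) -> (4.1,1.699) [heading=0, draw]
FD 7.5: (4.1,1.699) -> (11.6,1.699) [heading=0, draw]
BK 2.7: (11.6,1.699) -> (8.9,1.699) [heading=0, draw]
LT 45: heading 0 -> 45
Final: pos=(8.9,1.699), heading=45, 4 segment(s) drawn

Answer: 8.9 1.699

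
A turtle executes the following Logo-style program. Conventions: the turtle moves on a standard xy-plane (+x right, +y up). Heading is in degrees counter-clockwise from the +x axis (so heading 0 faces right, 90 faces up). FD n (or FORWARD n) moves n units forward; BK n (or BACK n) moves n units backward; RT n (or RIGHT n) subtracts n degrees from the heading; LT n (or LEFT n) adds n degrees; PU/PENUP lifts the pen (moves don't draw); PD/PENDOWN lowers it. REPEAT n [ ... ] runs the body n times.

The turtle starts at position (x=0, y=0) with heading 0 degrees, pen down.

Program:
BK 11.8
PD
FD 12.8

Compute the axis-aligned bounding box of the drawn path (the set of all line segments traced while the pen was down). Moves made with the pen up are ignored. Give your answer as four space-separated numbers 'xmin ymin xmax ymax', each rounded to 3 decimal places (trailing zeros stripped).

Executing turtle program step by step:
Start: pos=(0,0), heading=0, pen down
BK 11.8: (0,0) -> (-11.8,0) [heading=0, draw]
PD: pen down
FD 12.8: (-11.8,0) -> (1,0) [heading=0, draw]
Final: pos=(1,0), heading=0, 2 segment(s) drawn

Segment endpoints: x in {-11.8, 0, 1}, y in {0}
xmin=-11.8, ymin=0, xmax=1, ymax=0

Answer: -11.8 0 1 0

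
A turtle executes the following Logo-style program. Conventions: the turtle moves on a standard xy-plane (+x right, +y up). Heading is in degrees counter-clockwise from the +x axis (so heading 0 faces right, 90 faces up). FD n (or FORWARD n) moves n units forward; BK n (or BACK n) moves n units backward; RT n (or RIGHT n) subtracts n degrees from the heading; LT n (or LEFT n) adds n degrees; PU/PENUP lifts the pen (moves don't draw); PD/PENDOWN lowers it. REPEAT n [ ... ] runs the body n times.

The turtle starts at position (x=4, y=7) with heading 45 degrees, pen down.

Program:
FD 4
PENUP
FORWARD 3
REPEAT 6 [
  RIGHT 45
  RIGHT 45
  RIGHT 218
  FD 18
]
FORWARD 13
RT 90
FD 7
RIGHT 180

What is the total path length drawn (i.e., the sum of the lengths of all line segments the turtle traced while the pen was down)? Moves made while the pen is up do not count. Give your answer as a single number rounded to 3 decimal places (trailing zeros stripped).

Executing turtle program step by step:
Start: pos=(4,7), heading=45, pen down
FD 4: (4,7) -> (6.828,9.828) [heading=45, draw]
PU: pen up
FD 3: (6.828,9.828) -> (8.95,11.95) [heading=45, move]
REPEAT 6 [
  -- iteration 1/6 --
  RT 45: heading 45 -> 0
  RT 45: heading 0 -> 315
  RT 218: heading 315 -> 97
  FD 18: (8.95,11.95) -> (6.756,29.816) [heading=97, move]
  -- iteration 2/6 --
  RT 45: heading 97 -> 52
  RT 45: heading 52 -> 7
  RT 218: heading 7 -> 149
  FD 18: (6.756,29.816) -> (-8.673,39.086) [heading=149, move]
  -- iteration 3/6 --
  RT 45: heading 149 -> 104
  RT 45: heading 104 -> 59
  RT 218: heading 59 -> 201
  FD 18: (-8.673,39.086) -> (-25.477,32.636) [heading=201, move]
  -- iteration 4/6 --
  RT 45: heading 201 -> 156
  RT 45: heading 156 -> 111
  RT 218: heading 111 -> 253
  FD 18: (-25.477,32.636) -> (-30.74,15.422) [heading=253, move]
  -- iteration 5/6 --
  RT 45: heading 253 -> 208
  RT 45: heading 208 -> 163
  RT 218: heading 163 -> 305
  FD 18: (-30.74,15.422) -> (-20.416,0.677) [heading=305, move]
  -- iteration 6/6 --
  RT 45: heading 305 -> 260
  RT 45: heading 260 -> 215
  RT 218: heading 215 -> 357
  FD 18: (-20.416,0.677) -> (-2.44,-0.265) [heading=357, move]
]
FD 13: (-2.44,-0.265) -> (10.542,-0.945) [heading=357, move]
RT 90: heading 357 -> 267
FD 7: (10.542,-0.945) -> (10.175,-7.935) [heading=267, move]
RT 180: heading 267 -> 87
Final: pos=(10.175,-7.935), heading=87, 1 segment(s) drawn

Segment lengths:
  seg 1: (4,7) -> (6.828,9.828), length = 4
Total = 4

Answer: 4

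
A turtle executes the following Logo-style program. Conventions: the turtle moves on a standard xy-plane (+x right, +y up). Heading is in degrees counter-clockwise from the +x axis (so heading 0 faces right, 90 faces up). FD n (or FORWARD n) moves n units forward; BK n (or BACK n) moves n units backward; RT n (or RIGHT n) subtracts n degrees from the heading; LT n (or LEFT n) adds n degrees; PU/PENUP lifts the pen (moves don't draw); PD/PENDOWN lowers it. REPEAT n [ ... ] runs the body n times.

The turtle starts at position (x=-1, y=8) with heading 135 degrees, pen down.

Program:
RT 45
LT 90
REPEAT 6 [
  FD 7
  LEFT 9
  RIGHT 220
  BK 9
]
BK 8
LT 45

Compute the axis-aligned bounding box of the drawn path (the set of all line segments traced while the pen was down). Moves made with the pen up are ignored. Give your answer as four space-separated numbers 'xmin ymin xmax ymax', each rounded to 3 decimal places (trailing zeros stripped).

Executing turtle program step by step:
Start: pos=(-1,8), heading=135, pen down
RT 45: heading 135 -> 90
LT 90: heading 90 -> 180
REPEAT 6 [
  -- iteration 1/6 --
  FD 7: (-1,8) -> (-8,8) [heading=180, draw]
  LT 9: heading 180 -> 189
  RT 220: heading 189 -> 329
  BK 9: (-8,8) -> (-15.715,12.635) [heading=329, draw]
  -- iteration 2/6 --
  FD 7: (-15.715,12.635) -> (-9.714,9.03) [heading=329, draw]
  LT 9: heading 329 -> 338
  RT 220: heading 338 -> 118
  BK 9: (-9.714,9.03) -> (-5.489,1.084) [heading=118, draw]
  -- iteration 3/6 --
  FD 7: (-5.489,1.084) -> (-8.775,7.264) [heading=118, draw]
  LT 9: heading 118 -> 127
  RT 220: heading 127 -> 267
  BK 9: (-8.775,7.264) -> (-8.304,16.252) [heading=267, draw]
  -- iteration 4/6 --
  FD 7: (-8.304,16.252) -> (-8.671,9.261) [heading=267, draw]
  LT 9: heading 267 -> 276
  RT 220: heading 276 -> 56
  BK 9: (-8.671,9.261) -> (-13.703,1.8) [heading=56, draw]
  -- iteration 5/6 --
  FD 7: (-13.703,1.8) -> (-9.789,7.603) [heading=56, draw]
  LT 9: heading 56 -> 65
  RT 220: heading 65 -> 205
  BK 9: (-9.789,7.603) -> (-1.632,11.407) [heading=205, draw]
  -- iteration 6/6 --
  FD 7: (-1.632,11.407) -> (-7.976,8.449) [heading=205, draw]
  LT 9: heading 205 -> 214
  RT 220: heading 214 -> 354
  BK 9: (-7.976,8.449) -> (-16.927,9.389) [heading=354, draw]
]
BK 8: (-16.927,9.389) -> (-24.883,10.226) [heading=354, draw]
LT 45: heading 354 -> 39
Final: pos=(-24.883,10.226), heading=39, 13 segment(s) drawn

Segment endpoints: x in {-24.883, -16.927, -15.715, -13.703, -9.789, -9.714, -8.775, -8.671, -8.304, -8, -7.976, -5.489, -1.632, -1}, y in {1.084, 1.8, 7.264, 7.603, 8, 8.449, 9.03, 9.261, 9.389, 10.226, 11.407, 12.635, 16.252}
xmin=-24.883, ymin=1.084, xmax=-1, ymax=16.252

Answer: -24.883 1.084 -1 16.252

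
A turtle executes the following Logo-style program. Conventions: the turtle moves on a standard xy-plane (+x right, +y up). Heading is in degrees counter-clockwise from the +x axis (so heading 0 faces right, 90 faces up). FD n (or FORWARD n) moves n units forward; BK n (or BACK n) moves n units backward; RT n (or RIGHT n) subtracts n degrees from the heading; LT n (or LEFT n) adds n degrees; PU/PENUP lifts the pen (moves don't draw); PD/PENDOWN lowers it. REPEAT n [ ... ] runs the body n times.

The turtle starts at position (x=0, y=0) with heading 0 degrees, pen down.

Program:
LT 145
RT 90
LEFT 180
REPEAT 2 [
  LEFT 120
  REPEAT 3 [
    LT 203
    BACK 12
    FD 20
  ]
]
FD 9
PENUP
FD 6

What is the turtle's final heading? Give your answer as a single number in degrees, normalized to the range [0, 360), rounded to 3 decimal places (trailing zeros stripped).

Answer: 253

Derivation:
Executing turtle program step by step:
Start: pos=(0,0), heading=0, pen down
LT 145: heading 0 -> 145
RT 90: heading 145 -> 55
LT 180: heading 55 -> 235
REPEAT 2 [
  -- iteration 1/2 --
  LT 120: heading 235 -> 355
  REPEAT 3 [
    -- iteration 1/3 --
    LT 203: heading 355 -> 198
    BK 12: (0,0) -> (11.413,3.708) [heading=198, draw]
    FD 20: (11.413,3.708) -> (-7.608,-2.472) [heading=198, draw]
    -- iteration 2/3 --
    LT 203: heading 198 -> 41
    BK 12: (-7.608,-2.472) -> (-16.665,-10.345) [heading=41, draw]
    FD 20: (-16.665,-10.345) -> (-1.571,2.776) [heading=41, draw]
    -- iteration 3/3 --
    LT 203: heading 41 -> 244
    BK 12: (-1.571,2.776) -> (3.69,13.562) [heading=244, draw]
    FD 20: (3.69,13.562) -> (-5.078,-4.414) [heading=244, draw]
  ]
  -- iteration 2/2 --
  LT 120: heading 244 -> 4
  REPEAT 3 [
    -- iteration 1/3 --
    LT 203: heading 4 -> 207
    BK 12: (-5.078,-4.414) -> (5.614,1.034) [heading=207, draw]
    FD 20: (5.614,1.034) -> (-12.206,-8.046) [heading=207, draw]
    -- iteration 2/3 --
    LT 203: heading 207 -> 50
    BK 12: (-12.206,-8.046) -> (-19.919,-17.238) [heading=50, draw]
    FD 20: (-19.919,-17.238) -> (-7.063,-1.918) [heading=50, draw]
    -- iteration 3/3 --
    LT 203: heading 50 -> 253
    BK 12: (-7.063,-1.918) -> (-3.555,9.558) [heading=253, draw]
    FD 20: (-3.555,9.558) -> (-9.402,-9.568) [heading=253, draw]
  ]
]
FD 9: (-9.402,-9.568) -> (-12.034,-18.175) [heading=253, draw]
PU: pen up
FD 6: (-12.034,-18.175) -> (-13.788,-23.913) [heading=253, move]
Final: pos=(-13.788,-23.913), heading=253, 13 segment(s) drawn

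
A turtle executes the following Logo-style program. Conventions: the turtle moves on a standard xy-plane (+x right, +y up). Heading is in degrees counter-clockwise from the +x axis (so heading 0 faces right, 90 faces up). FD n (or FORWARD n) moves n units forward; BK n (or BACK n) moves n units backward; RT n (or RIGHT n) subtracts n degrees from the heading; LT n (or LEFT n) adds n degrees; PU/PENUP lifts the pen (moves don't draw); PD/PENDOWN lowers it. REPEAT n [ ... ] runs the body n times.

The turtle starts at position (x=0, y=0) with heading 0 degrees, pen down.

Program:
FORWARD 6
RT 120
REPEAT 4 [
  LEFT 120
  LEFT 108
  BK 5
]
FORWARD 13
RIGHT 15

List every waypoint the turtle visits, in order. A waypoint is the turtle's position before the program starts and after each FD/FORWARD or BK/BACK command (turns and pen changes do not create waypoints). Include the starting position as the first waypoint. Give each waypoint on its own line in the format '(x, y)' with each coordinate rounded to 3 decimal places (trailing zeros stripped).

Answer: (0, 0)
(6, 0)
(7.545, -4.755)
(2.977, -2.722)
(7.545, -0.688)
(6, -5.443)
(10.017, 6.921)

Derivation:
Executing turtle program step by step:
Start: pos=(0,0), heading=0, pen down
FD 6: (0,0) -> (6,0) [heading=0, draw]
RT 120: heading 0 -> 240
REPEAT 4 [
  -- iteration 1/4 --
  LT 120: heading 240 -> 0
  LT 108: heading 0 -> 108
  BK 5: (6,0) -> (7.545,-4.755) [heading=108, draw]
  -- iteration 2/4 --
  LT 120: heading 108 -> 228
  LT 108: heading 228 -> 336
  BK 5: (7.545,-4.755) -> (2.977,-2.722) [heading=336, draw]
  -- iteration 3/4 --
  LT 120: heading 336 -> 96
  LT 108: heading 96 -> 204
  BK 5: (2.977,-2.722) -> (7.545,-0.688) [heading=204, draw]
  -- iteration 4/4 --
  LT 120: heading 204 -> 324
  LT 108: heading 324 -> 72
  BK 5: (7.545,-0.688) -> (6,-5.443) [heading=72, draw]
]
FD 13: (6,-5.443) -> (10.017,6.921) [heading=72, draw]
RT 15: heading 72 -> 57
Final: pos=(10.017,6.921), heading=57, 6 segment(s) drawn
Waypoints (7 total):
(0, 0)
(6, 0)
(7.545, -4.755)
(2.977, -2.722)
(7.545, -0.688)
(6, -5.443)
(10.017, 6.921)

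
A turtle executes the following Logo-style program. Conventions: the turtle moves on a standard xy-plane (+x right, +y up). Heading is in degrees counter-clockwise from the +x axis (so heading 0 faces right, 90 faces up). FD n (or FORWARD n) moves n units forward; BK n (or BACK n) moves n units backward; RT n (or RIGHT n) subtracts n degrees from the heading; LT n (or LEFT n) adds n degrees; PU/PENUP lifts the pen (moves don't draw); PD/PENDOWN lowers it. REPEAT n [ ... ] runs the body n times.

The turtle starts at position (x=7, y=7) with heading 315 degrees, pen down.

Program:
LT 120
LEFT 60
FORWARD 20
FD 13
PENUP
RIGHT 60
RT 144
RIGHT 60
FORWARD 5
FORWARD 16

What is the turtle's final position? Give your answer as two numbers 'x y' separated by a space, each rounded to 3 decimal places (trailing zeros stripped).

Executing turtle program step by step:
Start: pos=(7,7), heading=315, pen down
LT 120: heading 315 -> 75
LT 60: heading 75 -> 135
FD 20: (7,7) -> (-7.142,21.142) [heading=135, draw]
FD 13: (-7.142,21.142) -> (-16.335,30.335) [heading=135, draw]
PU: pen up
RT 60: heading 135 -> 75
RT 144: heading 75 -> 291
RT 60: heading 291 -> 231
FD 5: (-16.335,30.335) -> (-19.481,26.449) [heading=231, move]
FD 16: (-19.481,26.449) -> (-29.55,14.014) [heading=231, move]
Final: pos=(-29.55,14.014), heading=231, 2 segment(s) drawn

Answer: -29.55 14.014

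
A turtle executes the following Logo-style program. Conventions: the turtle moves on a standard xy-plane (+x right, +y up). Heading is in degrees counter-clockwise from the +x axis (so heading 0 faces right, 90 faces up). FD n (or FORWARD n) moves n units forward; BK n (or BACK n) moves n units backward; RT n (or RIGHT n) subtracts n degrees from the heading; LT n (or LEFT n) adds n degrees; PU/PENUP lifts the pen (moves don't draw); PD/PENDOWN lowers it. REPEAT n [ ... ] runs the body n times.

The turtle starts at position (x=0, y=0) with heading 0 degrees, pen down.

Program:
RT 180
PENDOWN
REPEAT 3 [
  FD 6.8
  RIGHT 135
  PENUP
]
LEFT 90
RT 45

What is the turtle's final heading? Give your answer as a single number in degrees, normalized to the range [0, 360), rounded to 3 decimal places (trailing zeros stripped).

Executing turtle program step by step:
Start: pos=(0,0), heading=0, pen down
RT 180: heading 0 -> 180
PD: pen down
REPEAT 3 [
  -- iteration 1/3 --
  FD 6.8: (0,0) -> (-6.8,0) [heading=180, draw]
  RT 135: heading 180 -> 45
  PU: pen up
  -- iteration 2/3 --
  FD 6.8: (-6.8,0) -> (-1.992,4.808) [heading=45, move]
  RT 135: heading 45 -> 270
  PU: pen up
  -- iteration 3/3 --
  FD 6.8: (-1.992,4.808) -> (-1.992,-1.992) [heading=270, move]
  RT 135: heading 270 -> 135
  PU: pen up
]
LT 90: heading 135 -> 225
RT 45: heading 225 -> 180
Final: pos=(-1.992,-1.992), heading=180, 1 segment(s) drawn

Answer: 180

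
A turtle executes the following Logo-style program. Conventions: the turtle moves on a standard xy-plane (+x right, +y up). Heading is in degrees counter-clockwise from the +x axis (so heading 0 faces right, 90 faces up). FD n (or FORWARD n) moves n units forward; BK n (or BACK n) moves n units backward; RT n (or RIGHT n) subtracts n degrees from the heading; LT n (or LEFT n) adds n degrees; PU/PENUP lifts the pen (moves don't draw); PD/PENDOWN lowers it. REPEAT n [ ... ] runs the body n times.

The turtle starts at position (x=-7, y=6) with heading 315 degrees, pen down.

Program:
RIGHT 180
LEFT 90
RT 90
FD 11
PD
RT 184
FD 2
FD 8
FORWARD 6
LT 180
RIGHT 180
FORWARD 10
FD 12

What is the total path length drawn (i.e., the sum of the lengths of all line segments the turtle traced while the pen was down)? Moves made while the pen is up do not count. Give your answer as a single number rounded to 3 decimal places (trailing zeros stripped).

Executing turtle program step by step:
Start: pos=(-7,6), heading=315, pen down
RT 180: heading 315 -> 135
LT 90: heading 135 -> 225
RT 90: heading 225 -> 135
FD 11: (-7,6) -> (-14.778,13.778) [heading=135, draw]
PD: pen down
RT 184: heading 135 -> 311
FD 2: (-14.778,13.778) -> (-13.466,12.269) [heading=311, draw]
FD 8: (-13.466,12.269) -> (-8.218,6.231) [heading=311, draw]
FD 6: (-8.218,6.231) -> (-4.281,1.703) [heading=311, draw]
LT 180: heading 311 -> 131
RT 180: heading 131 -> 311
FD 10: (-4.281,1.703) -> (2.279,-5.844) [heading=311, draw]
FD 12: (2.279,-5.844) -> (10.152,-14.901) [heading=311, draw]
Final: pos=(10.152,-14.901), heading=311, 6 segment(s) drawn

Segment lengths:
  seg 1: (-7,6) -> (-14.778,13.778), length = 11
  seg 2: (-14.778,13.778) -> (-13.466,12.269), length = 2
  seg 3: (-13.466,12.269) -> (-8.218,6.231), length = 8
  seg 4: (-8.218,6.231) -> (-4.281,1.703), length = 6
  seg 5: (-4.281,1.703) -> (2.279,-5.844), length = 10
  seg 6: (2.279,-5.844) -> (10.152,-14.901), length = 12
Total = 49

Answer: 49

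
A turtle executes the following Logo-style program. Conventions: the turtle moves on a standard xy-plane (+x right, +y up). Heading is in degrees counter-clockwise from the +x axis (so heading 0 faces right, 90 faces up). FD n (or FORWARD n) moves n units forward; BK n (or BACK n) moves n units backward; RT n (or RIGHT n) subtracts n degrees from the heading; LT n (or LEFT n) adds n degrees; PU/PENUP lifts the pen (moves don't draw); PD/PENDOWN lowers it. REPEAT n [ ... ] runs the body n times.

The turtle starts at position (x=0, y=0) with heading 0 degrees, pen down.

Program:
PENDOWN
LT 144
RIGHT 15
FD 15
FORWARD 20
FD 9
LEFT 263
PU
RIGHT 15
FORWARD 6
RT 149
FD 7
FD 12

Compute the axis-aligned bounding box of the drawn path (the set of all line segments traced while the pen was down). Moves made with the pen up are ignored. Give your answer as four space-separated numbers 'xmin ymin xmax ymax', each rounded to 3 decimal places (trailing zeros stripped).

Answer: -27.69 0 0 34.194

Derivation:
Executing turtle program step by step:
Start: pos=(0,0), heading=0, pen down
PD: pen down
LT 144: heading 0 -> 144
RT 15: heading 144 -> 129
FD 15: (0,0) -> (-9.44,11.657) [heading=129, draw]
FD 20: (-9.44,11.657) -> (-22.026,27.2) [heading=129, draw]
FD 9: (-22.026,27.2) -> (-27.69,34.194) [heading=129, draw]
LT 263: heading 129 -> 32
PU: pen up
RT 15: heading 32 -> 17
FD 6: (-27.69,34.194) -> (-21.952,35.949) [heading=17, move]
RT 149: heading 17 -> 228
FD 7: (-21.952,35.949) -> (-26.636,30.747) [heading=228, move]
FD 12: (-26.636,30.747) -> (-34.666,21.829) [heading=228, move]
Final: pos=(-34.666,21.829), heading=228, 3 segment(s) drawn

Segment endpoints: x in {-27.69, -22.026, -9.44, 0}, y in {0, 11.657, 27.2, 34.194}
xmin=-27.69, ymin=0, xmax=0, ymax=34.194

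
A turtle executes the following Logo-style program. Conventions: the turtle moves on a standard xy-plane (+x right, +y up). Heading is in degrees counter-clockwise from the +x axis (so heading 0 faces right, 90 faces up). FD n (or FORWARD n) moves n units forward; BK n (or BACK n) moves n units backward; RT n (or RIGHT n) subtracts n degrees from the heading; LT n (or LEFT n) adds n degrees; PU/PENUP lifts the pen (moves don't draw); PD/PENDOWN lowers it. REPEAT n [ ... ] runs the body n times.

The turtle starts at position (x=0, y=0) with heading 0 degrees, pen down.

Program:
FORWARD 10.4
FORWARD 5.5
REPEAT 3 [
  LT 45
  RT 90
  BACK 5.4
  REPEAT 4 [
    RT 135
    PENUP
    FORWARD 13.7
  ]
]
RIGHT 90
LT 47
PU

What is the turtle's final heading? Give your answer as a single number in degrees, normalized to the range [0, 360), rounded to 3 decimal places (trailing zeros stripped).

Answer: 2

Derivation:
Executing turtle program step by step:
Start: pos=(0,0), heading=0, pen down
FD 10.4: (0,0) -> (10.4,0) [heading=0, draw]
FD 5.5: (10.4,0) -> (15.9,0) [heading=0, draw]
REPEAT 3 [
  -- iteration 1/3 --
  LT 45: heading 0 -> 45
  RT 90: heading 45 -> 315
  BK 5.4: (15.9,0) -> (12.082,3.818) [heading=315, draw]
  REPEAT 4 [
    -- iteration 1/4 --
    RT 135: heading 315 -> 180
    PU: pen up
    FD 13.7: (12.082,3.818) -> (-1.618,3.818) [heading=180, move]
    -- iteration 2/4 --
    RT 135: heading 180 -> 45
    PU: pen up
    FD 13.7: (-1.618,3.818) -> (8.069,13.506) [heading=45, move]
    -- iteration 3/4 --
    RT 135: heading 45 -> 270
    PU: pen up
    FD 13.7: (8.069,13.506) -> (8.069,-0.194) [heading=270, move]
    -- iteration 4/4 --
    RT 135: heading 270 -> 135
    PU: pen up
    FD 13.7: (8.069,-0.194) -> (-1.618,9.493) [heading=135, move]
  ]
  -- iteration 2/3 --
  LT 45: heading 135 -> 180
  RT 90: heading 180 -> 90
  BK 5.4: (-1.618,9.493) -> (-1.618,4.093) [heading=90, move]
  REPEAT 4 [
    -- iteration 1/4 --
    RT 135: heading 90 -> 315
    PU: pen up
    FD 13.7: (-1.618,4.093) -> (8.069,-5.594) [heading=315, move]
    -- iteration 2/4 --
    RT 135: heading 315 -> 180
    PU: pen up
    FD 13.7: (8.069,-5.594) -> (-5.631,-5.594) [heading=180, move]
    -- iteration 3/4 --
    RT 135: heading 180 -> 45
    PU: pen up
    FD 13.7: (-5.631,-5.594) -> (4.056,4.093) [heading=45, move]
    -- iteration 4/4 --
    RT 135: heading 45 -> 270
    PU: pen up
    FD 13.7: (4.056,4.093) -> (4.056,-9.607) [heading=270, move]
  ]
  -- iteration 3/3 --
  LT 45: heading 270 -> 315
  RT 90: heading 315 -> 225
  BK 5.4: (4.056,-9.607) -> (7.875,-5.789) [heading=225, move]
  REPEAT 4 [
    -- iteration 1/4 --
    RT 135: heading 225 -> 90
    PU: pen up
    FD 13.7: (7.875,-5.789) -> (7.875,7.911) [heading=90, move]
    -- iteration 2/4 --
    RT 135: heading 90 -> 315
    PU: pen up
    FD 13.7: (7.875,7.911) -> (17.562,-1.776) [heading=315, move]
    -- iteration 3/4 --
    RT 135: heading 315 -> 180
    PU: pen up
    FD 13.7: (17.562,-1.776) -> (3.862,-1.776) [heading=180, move]
    -- iteration 4/4 --
    RT 135: heading 180 -> 45
    PU: pen up
    FD 13.7: (3.862,-1.776) -> (13.549,7.911) [heading=45, move]
  ]
]
RT 90: heading 45 -> 315
LT 47: heading 315 -> 2
PU: pen up
Final: pos=(13.549,7.911), heading=2, 3 segment(s) drawn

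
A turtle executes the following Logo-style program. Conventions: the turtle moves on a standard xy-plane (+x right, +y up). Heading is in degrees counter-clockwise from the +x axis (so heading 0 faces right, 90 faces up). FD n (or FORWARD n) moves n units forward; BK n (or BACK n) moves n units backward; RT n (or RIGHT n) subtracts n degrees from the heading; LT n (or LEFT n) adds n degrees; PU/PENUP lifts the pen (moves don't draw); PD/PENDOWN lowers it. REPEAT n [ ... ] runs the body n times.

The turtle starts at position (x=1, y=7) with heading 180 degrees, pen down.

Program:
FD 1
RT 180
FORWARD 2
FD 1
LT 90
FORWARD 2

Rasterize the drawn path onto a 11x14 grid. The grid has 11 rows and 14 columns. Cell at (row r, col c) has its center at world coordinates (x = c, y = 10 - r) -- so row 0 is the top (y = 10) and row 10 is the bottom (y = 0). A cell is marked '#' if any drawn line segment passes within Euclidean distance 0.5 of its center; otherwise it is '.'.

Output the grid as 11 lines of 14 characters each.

Segment 0: (1,7) -> (0,7)
Segment 1: (0,7) -> (2,7)
Segment 2: (2,7) -> (3,7)
Segment 3: (3,7) -> (3,9)

Answer: ..............
...#..........
...#..........
####..........
..............
..............
..............
..............
..............
..............
..............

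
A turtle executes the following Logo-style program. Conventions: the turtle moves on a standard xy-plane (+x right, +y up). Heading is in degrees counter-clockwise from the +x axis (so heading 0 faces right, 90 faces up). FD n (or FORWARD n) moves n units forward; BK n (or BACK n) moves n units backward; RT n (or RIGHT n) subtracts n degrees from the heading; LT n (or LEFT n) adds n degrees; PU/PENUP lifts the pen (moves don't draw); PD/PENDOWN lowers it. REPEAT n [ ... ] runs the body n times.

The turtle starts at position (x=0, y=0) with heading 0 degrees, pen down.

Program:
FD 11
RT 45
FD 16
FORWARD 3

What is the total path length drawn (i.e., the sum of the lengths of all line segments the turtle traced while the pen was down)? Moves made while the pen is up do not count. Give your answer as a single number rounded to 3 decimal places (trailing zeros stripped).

Answer: 30

Derivation:
Executing turtle program step by step:
Start: pos=(0,0), heading=0, pen down
FD 11: (0,0) -> (11,0) [heading=0, draw]
RT 45: heading 0 -> 315
FD 16: (11,0) -> (22.314,-11.314) [heading=315, draw]
FD 3: (22.314,-11.314) -> (24.435,-13.435) [heading=315, draw]
Final: pos=(24.435,-13.435), heading=315, 3 segment(s) drawn

Segment lengths:
  seg 1: (0,0) -> (11,0), length = 11
  seg 2: (11,0) -> (22.314,-11.314), length = 16
  seg 3: (22.314,-11.314) -> (24.435,-13.435), length = 3
Total = 30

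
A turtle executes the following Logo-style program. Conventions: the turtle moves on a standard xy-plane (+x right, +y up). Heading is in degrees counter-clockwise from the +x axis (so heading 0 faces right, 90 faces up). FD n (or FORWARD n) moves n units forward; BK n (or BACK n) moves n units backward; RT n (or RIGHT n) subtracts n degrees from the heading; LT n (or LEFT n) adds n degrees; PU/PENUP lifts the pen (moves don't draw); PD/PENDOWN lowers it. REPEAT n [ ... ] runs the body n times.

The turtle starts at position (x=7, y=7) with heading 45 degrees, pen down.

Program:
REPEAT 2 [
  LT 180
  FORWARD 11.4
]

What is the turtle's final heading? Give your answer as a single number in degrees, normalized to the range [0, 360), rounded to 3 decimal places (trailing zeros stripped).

Executing turtle program step by step:
Start: pos=(7,7), heading=45, pen down
REPEAT 2 [
  -- iteration 1/2 --
  LT 180: heading 45 -> 225
  FD 11.4: (7,7) -> (-1.061,-1.061) [heading=225, draw]
  -- iteration 2/2 --
  LT 180: heading 225 -> 45
  FD 11.4: (-1.061,-1.061) -> (7,7) [heading=45, draw]
]
Final: pos=(7,7), heading=45, 2 segment(s) drawn

Answer: 45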